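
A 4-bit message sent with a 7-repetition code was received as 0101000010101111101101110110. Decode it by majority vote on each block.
Split into 7-bit blocks and majority-vote each:
  block 1 = 0101000: 2 ones, 5 zeros → 0
  block 2 = 0101011: 4 ones, 3 zeros → 1
  block 3 = 1110110: 5 ones, 2 zeros → 1
  block 4 = 1110110: 5 ones, 2 zeros → 1
Decoded = 0111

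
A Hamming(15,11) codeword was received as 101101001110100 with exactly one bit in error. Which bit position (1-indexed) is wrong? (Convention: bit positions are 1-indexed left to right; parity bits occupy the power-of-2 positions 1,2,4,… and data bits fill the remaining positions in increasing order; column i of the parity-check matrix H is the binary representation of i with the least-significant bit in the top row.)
Syndrome s = H · r^T (mod 2), r = 101101001110100:
  s[0] = (101010101010101)·(101101001110100) mod 2 = 1+0+1+0+0+0+0+0+1+0+1+0+1+0+0 mod 2 = 1
  s[1] = (011001100110011)·(101101001110100) mod 2 = 0+0+1+0+0+1+0+0+0+1+1+0+0+0+0 mod 2 = 0
  s[2] = (000111100001111)·(101101001110100) mod 2 = 0+0+0+1+0+1+0+0+0+0+0+0+1+0+0 mod 2 = 1
  s[3] = (000000011111111)·(101101001110100) mod 2 = 0+0+0+0+0+0+0+0+1+1+1+0+1+0+0 mod 2 = 0
Syndrome = 1010
Column i of H is the binary representation of i, so the syndrome is the binary index of the flipped bit.
Read s = 1010 with s[0] as LSB: 1·2^0 + 0·2^1 + 1·2^2 + 0·2^3 = 5.
Error is at bit position 5.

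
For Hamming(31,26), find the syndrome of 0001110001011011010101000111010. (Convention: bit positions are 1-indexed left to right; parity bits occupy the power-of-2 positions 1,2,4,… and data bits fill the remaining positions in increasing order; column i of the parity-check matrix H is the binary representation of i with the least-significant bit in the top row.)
Syndrome s = H · r^T (mod 2), r = 0001110001011011010101000111010:
  s[0] = (1010101010101010101010101010101)·(0001110001011011010101000111010) mod 2 = 0+0+0+0+1+0+0+0+0+0+0+0+1+0+1+0+0+0+0+0+0+0+0+0+0+0+1+0+0+0+0 mod 2 = 0
  s[1] = (0110011001100110011001100110011)·(0001110001011011010101000111010) mod 2 = 0+0+0+0+0+1+0+0+0+1+0+0+0+0+1+0+0+1+0+0+0+1+0+0+0+1+1+0+0+1+0 mod 2 = 0
  s[2] = (0001111000011110000111100001111)·(0001110001011011010101000111010) mod 2 = 0+0+0+1+1+1+0+0+0+0+0+1+1+0+1+0+0+0+0+1+0+1+0+0+0+0+0+1+0+1+0 mod 2 = 0
  s[3] = (0000000111111110000000011111111)·(0001110001011011010101000111010) mod 2 = 0+0+0+0+0+0+0+0+0+1+0+1+1+0+1+0+0+0+0+0+0+0+0+0+0+1+1+1+0+1+0 mod 2 = 0
  s[4] = (0000000000000001111111111111111)·(0001110001011011010101000111010) mod 2 = 0+0+0+0+0+0+0+0+0+0+0+0+0+0+0+1+0+1+0+1+0+1+0+0+0+1+1+1+0+1+0 mod 2 = 0
Syndrome = 00000
s = 0: no error detected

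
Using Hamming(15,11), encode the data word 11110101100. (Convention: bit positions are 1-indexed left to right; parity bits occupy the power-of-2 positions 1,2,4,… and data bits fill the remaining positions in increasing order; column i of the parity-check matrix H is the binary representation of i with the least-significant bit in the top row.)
Codeword c = d · G (mod 2), d = 11110101100:
  c[0] = d·G[:,0] = (11110101100)·(11011010101) mod 2 = 1+1+0+1+0+0+0+0+1+0+0 mod 2 = 0
  c[1] = d·G[:,1] = (11110101100)·(10110110011) mod 2 = 1+0+1+1+0+1+0+0+0+0+0 mod 2 = 0
  c[2] = d·G[:,2] = (11110101100)·(10000000000) mod 2 = 1+0+0+0+0+0+0+0+0+0+0 mod 2 = 1
  c[3] = d·G[:,3] = (11110101100)·(01110001111) mod 2 = 0+1+1+1+0+0+0+1+1+0+0 mod 2 = 1
  c[4] = d·G[:,4] = (11110101100)·(01000000000) mod 2 = 0+1+0+0+0+0+0+0+0+0+0 mod 2 = 1
  c[5] = d·G[:,5] = (11110101100)·(00100000000) mod 2 = 0+0+1+0+0+0+0+0+0+0+0 mod 2 = 1
  c[6] = d·G[:,6] = (11110101100)·(00010000000) mod 2 = 0+0+0+1+0+0+0+0+0+0+0 mod 2 = 1
  c[7] = d·G[:,7] = (11110101100)·(00001111111) mod 2 = 0+0+0+0+0+1+0+1+1+0+0 mod 2 = 1
  c[8] = d·G[:,8] = (11110101100)·(00001000000) mod 2 = 0+0+0+0+0+0+0+0+0+0+0 mod 2 = 0
  c[9] = d·G[:,9] = (11110101100)·(00000100000) mod 2 = 0+0+0+0+0+1+0+0+0+0+0 mod 2 = 1
  c[10] = d·G[:,10] = (11110101100)·(00000010000) mod 2 = 0+0+0+0+0+0+0+0+0+0+0 mod 2 = 0
  c[11] = d·G[:,11] = (11110101100)·(00000001000) mod 2 = 0+0+0+0+0+0+0+1+0+0+0 mod 2 = 1
  c[12] = d·G[:,12] = (11110101100)·(00000000100) mod 2 = 0+0+0+0+0+0+0+0+1+0+0 mod 2 = 1
  c[13] = d·G[:,13] = (11110101100)·(00000000010) mod 2 = 0+0+0+0+0+0+0+0+0+0+0 mod 2 = 0
  c[14] = d·G[:,14] = (11110101100)·(00000000001) mod 2 = 0+0+0+0+0+0+0+0+0+0+0 mod 2 = 0
Codeword = 001111110101100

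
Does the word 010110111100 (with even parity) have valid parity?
Sum of all bits: 0+1+0+1+1+0+1+1+1+1+0+0 = 7; 7 mod 2 = 1. Result is 1 → parity error detected.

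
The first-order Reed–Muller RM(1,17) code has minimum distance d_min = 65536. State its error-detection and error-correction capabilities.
Detection only: up to d_min − 1 = 65535 errors.
Correction: up to ⌊(d_min − 1)/2⌋ = ⌊65535/2⌋ = 32767 errors.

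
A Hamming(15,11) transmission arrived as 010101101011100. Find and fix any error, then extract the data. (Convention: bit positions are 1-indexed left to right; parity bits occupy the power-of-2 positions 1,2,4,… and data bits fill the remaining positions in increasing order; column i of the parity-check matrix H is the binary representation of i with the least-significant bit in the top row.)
Syndrome s = H · r^T (mod 2), r = 010101101011100:
  s[0] = (101010101010101)·(010101101011100) mod 2 = 0+0+0+0+0+0+1+0+1+0+1+0+1+0+0 mod 2 = 0
  s[1] = (011001100110011)·(010101101011100) mod 2 = 0+1+0+0+0+1+1+0+0+0+1+0+0+0+0 mod 2 = 0
  s[2] = (000111100001111)·(010101101011100) mod 2 = 0+0+0+1+0+1+1+0+0+0+0+1+1+0+0 mod 2 = 1
  s[3] = (000000011111111)·(010101101011100) mod 2 = 0+0+0+0+0+0+0+0+1+0+1+1+1+0+0 mod 2 = 0
Syndrome = 0010
Column 4 of H equals this syndrome → error at bit 4 (1-indexed).
Flip bit 4: 010101101011100 → 010001101011100
Extract data bits at positions {3,5,6,7,9,10,11,12,13,14,15}: 00111011100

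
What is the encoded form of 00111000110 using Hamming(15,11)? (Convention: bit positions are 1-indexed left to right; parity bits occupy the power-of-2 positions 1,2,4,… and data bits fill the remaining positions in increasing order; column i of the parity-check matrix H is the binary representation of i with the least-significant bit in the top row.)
Codeword c = d · G (mod 2), d = 00111000110:
  c[0] = d·G[:,0] = (00111000110)·(11011010101) mod 2 = 0+0+0+1+1+0+0+0+1+0+0 mod 2 = 1
  c[1] = d·G[:,1] = (00111000110)·(10110110011) mod 2 = 0+0+1+1+0+0+0+0+0+1+0 mod 2 = 1
  c[2] = d·G[:,2] = (00111000110)·(10000000000) mod 2 = 0+0+0+0+0+0+0+0+0+0+0 mod 2 = 0
  c[3] = d·G[:,3] = (00111000110)·(01110001111) mod 2 = 0+0+1+1+0+0+0+0+1+1+0 mod 2 = 0
  c[4] = d·G[:,4] = (00111000110)·(01000000000) mod 2 = 0+0+0+0+0+0+0+0+0+0+0 mod 2 = 0
  c[5] = d·G[:,5] = (00111000110)·(00100000000) mod 2 = 0+0+1+0+0+0+0+0+0+0+0 mod 2 = 1
  c[6] = d·G[:,6] = (00111000110)·(00010000000) mod 2 = 0+0+0+1+0+0+0+0+0+0+0 mod 2 = 1
  c[7] = d·G[:,7] = (00111000110)·(00001111111) mod 2 = 0+0+0+0+1+0+0+0+1+1+0 mod 2 = 1
  c[8] = d·G[:,8] = (00111000110)·(00001000000) mod 2 = 0+0+0+0+1+0+0+0+0+0+0 mod 2 = 1
  c[9] = d·G[:,9] = (00111000110)·(00000100000) mod 2 = 0+0+0+0+0+0+0+0+0+0+0 mod 2 = 0
  c[10] = d·G[:,10] = (00111000110)·(00000010000) mod 2 = 0+0+0+0+0+0+0+0+0+0+0 mod 2 = 0
  c[11] = d·G[:,11] = (00111000110)·(00000001000) mod 2 = 0+0+0+0+0+0+0+0+0+0+0 mod 2 = 0
  c[12] = d·G[:,12] = (00111000110)·(00000000100) mod 2 = 0+0+0+0+0+0+0+0+1+0+0 mod 2 = 1
  c[13] = d·G[:,13] = (00111000110)·(00000000010) mod 2 = 0+0+0+0+0+0+0+0+0+1+0 mod 2 = 1
  c[14] = d·G[:,14] = (00111000110)·(00000000001) mod 2 = 0+0+0+0+0+0+0+0+0+0+0 mod 2 = 0
Codeword = 110001111000110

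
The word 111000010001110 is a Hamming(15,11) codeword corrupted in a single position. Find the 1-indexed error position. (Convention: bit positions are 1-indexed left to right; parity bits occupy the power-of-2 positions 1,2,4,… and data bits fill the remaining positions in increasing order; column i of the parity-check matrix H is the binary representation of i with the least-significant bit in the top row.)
Syndrome s = H · r^T (mod 2), r = 111000010001110:
  s[0] = (101010101010101)·(111000010001110) mod 2 = 1+0+1+0+0+0+0+0+0+0+0+0+1+0+0 mod 2 = 1
  s[1] = (011001100110011)·(111000010001110) mod 2 = 0+1+1+0+0+0+0+0+0+0+0+0+0+1+0 mod 2 = 1
  s[2] = (000111100001111)·(111000010001110) mod 2 = 0+0+0+0+0+0+0+0+0+0+0+1+1+1+0 mod 2 = 1
  s[3] = (000000011111111)·(111000010001110) mod 2 = 0+0+0+0+0+0+0+1+0+0+0+1+1+1+0 mod 2 = 0
Syndrome = 1110
Column i of H is the binary representation of i, so the syndrome is the binary index of the flipped bit.
Read s = 1110 with s[0] as LSB: 1·2^0 + 1·2^1 + 1·2^2 + 0·2^3 = 7.
Error is at bit position 7.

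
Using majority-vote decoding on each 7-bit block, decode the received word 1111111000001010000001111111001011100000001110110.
Split into 7-bit blocks and majority-vote each:
  block 1 = 1111111: 7 ones, 0 zeros → 1
  block 2 = 0000010: 1 ones, 6 zeros → 0
  block 3 = 1000000: 1 ones, 6 zeros → 0
  block 4 = 1111111: 7 ones, 0 zeros → 1
  block 5 = 0010111: 4 ones, 3 zeros → 1
  block 6 = 0000000: 0 ones, 7 zeros → 0
  block 7 = 1110110: 5 ones, 2 zeros → 1
Decoded = 1001101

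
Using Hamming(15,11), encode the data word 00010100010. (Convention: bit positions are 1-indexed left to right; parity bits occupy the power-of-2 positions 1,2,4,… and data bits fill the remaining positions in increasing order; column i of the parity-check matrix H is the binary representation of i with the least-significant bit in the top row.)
Codeword c = d · G (mod 2), d = 00010100010:
  c[0] = d·G[:,0] = (00010100010)·(11011010101) mod 2 = 0+0+0+1+0+0+0+0+0+0+0 mod 2 = 1
  c[1] = d·G[:,1] = (00010100010)·(10110110011) mod 2 = 0+0+0+1+0+1+0+0+0+1+0 mod 2 = 1
  c[2] = d·G[:,2] = (00010100010)·(10000000000) mod 2 = 0+0+0+0+0+0+0+0+0+0+0 mod 2 = 0
  c[3] = d·G[:,3] = (00010100010)·(01110001111) mod 2 = 0+0+0+1+0+0+0+0+0+1+0 mod 2 = 0
  c[4] = d·G[:,4] = (00010100010)·(01000000000) mod 2 = 0+0+0+0+0+0+0+0+0+0+0 mod 2 = 0
  c[5] = d·G[:,5] = (00010100010)·(00100000000) mod 2 = 0+0+0+0+0+0+0+0+0+0+0 mod 2 = 0
  c[6] = d·G[:,6] = (00010100010)·(00010000000) mod 2 = 0+0+0+1+0+0+0+0+0+0+0 mod 2 = 1
  c[7] = d·G[:,7] = (00010100010)·(00001111111) mod 2 = 0+0+0+0+0+1+0+0+0+1+0 mod 2 = 0
  c[8] = d·G[:,8] = (00010100010)·(00001000000) mod 2 = 0+0+0+0+0+0+0+0+0+0+0 mod 2 = 0
  c[9] = d·G[:,9] = (00010100010)·(00000100000) mod 2 = 0+0+0+0+0+1+0+0+0+0+0 mod 2 = 1
  c[10] = d·G[:,10] = (00010100010)·(00000010000) mod 2 = 0+0+0+0+0+0+0+0+0+0+0 mod 2 = 0
  c[11] = d·G[:,11] = (00010100010)·(00000001000) mod 2 = 0+0+0+0+0+0+0+0+0+0+0 mod 2 = 0
  c[12] = d·G[:,12] = (00010100010)·(00000000100) mod 2 = 0+0+0+0+0+0+0+0+0+0+0 mod 2 = 0
  c[13] = d·G[:,13] = (00010100010)·(00000000010) mod 2 = 0+0+0+0+0+0+0+0+0+1+0 mod 2 = 1
  c[14] = d·G[:,14] = (00010100010)·(00000000001) mod 2 = 0+0+0+0+0+0+0+0+0+0+0 mod 2 = 0
Codeword = 110000100100010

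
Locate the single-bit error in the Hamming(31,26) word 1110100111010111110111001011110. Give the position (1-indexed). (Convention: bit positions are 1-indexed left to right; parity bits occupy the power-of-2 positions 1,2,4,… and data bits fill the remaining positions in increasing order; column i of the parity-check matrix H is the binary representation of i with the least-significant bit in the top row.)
Syndrome s = H · r^T (mod 2), r = 1110100111010111110111001011110:
  s[0] = (1010101010101010101010101010101)·(1110100111010111110111001011110) mod 2 = 1+0+1+0+1+0+0+0+1+0+0+0+0+0+1+0+1+0+0+0+1+0+0+0+1+0+1+0+1+0+0 mod 2 = 0
  s[1] = (0110011001100110011001100110011)·(1110100111010111110111001011110) mod 2 = 0+1+1+0+0+0+0+0+0+1+0+0+0+1+1+0+0+1+0+0+0+1+0+0+0+0+1+0+0+1+0 mod 2 = 1
  s[2] = (0001111000011110000111100001111)·(1110100111010111110111001011110) mod 2 = 0+0+0+0+1+0+0+0+0+0+0+1+0+1+1+0+0+0+0+1+1+1+0+0+0+0+0+1+1+1+0 mod 2 = 0
  s[3] = (0000000111111110000000011111111)·(1110100111010111110111001011110) mod 2 = 0+0+0+0+0+0+0+1+1+1+0+1+0+1+1+0+0+0+0+0+0+0+0+0+1+0+1+1+1+1+0 mod 2 = 1
  s[4] = (0000000000000001111111111111111)·(1110100111010111110111001011110) mod 2 = 0+0+0+0+0+0+0+0+0+0+0+0+0+0+0+1+1+1+0+1+1+1+0+0+1+0+1+1+1+1+0 mod 2 = 1
Syndrome = 01011
Column i of H is the binary representation of i, so the syndrome is the binary index of the flipped bit.
Read s = 01011 with s[0] as LSB: 0·2^0 + 1·2^1 + 0·2^2 + 1·2^3 + 1·2^4 = 26.
Error is at bit position 26.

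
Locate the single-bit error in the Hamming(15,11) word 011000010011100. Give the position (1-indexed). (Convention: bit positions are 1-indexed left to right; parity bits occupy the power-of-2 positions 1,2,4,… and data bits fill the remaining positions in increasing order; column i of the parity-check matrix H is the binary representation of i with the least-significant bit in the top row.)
Syndrome s = H · r^T (mod 2), r = 011000010011100:
  s[0] = (101010101010101)·(011000010011100) mod 2 = 0+0+1+0+0+0+0+0+0+0+1+0+1+0+0 mod 2 = 1
  s[1] = (011001100110011)·(011000010011100) mod 2 = 0+1+1+0+0+0+0+0+0+0+1+0+0+0+0 mod 2 = 1
  s[2] = (000111100001111)·(011000010011100) mod 2 = 0+0+0+0+0+0+0+0+0+0+0+1+1+0+0 mod 2 = 0
  s[3] = (000000011111111)·(011000010011100) mod 2 = 0+0+0+0+0+0+0+1+0+0+1+1+1+0+0 mod 2 = 0
Syndrome = 1100
Column i of H is the binary representation of i, so the syndrome is the binary index of the flipped bit.
Read s = 1100 with s[0] as LSB: 1·2^0 + 1·2^1 + 0·2^2 + 0·2^3 = 3.
Error is at bit position 3.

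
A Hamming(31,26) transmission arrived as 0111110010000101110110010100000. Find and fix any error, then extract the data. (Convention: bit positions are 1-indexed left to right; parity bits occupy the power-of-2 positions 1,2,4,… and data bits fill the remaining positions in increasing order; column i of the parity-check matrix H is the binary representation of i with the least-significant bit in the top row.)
Syndrome s = H · r^T (mod 2), r = 0111110010000101110110010100000:
  s[0] = (1010101010101010101010101010101)·(0111110010000101110110010100000) mod 2 = 0+0+1+0+1+0+0+0+1+0+0+0+0+0+0+0+1+0+0+0+1+0+0+0+0+0+0+0+0+0+0 mod 2 = 1
  s[1] = (0110011001100110011001100110011)·(0111110010000101110110010100000) mod 2 = 0+1+1+0+0+1+0+0+0+0+0+0+0+1+0+0+0+1+0+0+0+0+0+0+0+1+0+0+0+0+0 mod 2 = 0
  s[2] = (0001111000011110000111100001111)·(0111110010000101110110010100000) mod 2 = 0+0+0+1+1+1+0+0+0+0+0+0+0+1+0+0+0+0+0+1+1+0+0+0+0+0+0+0+0+0+0 mod 2 = 0
  s[3] = (0000000111111110000000011111111)·(0111110010000101110110010100000) mod 2 = 0+0+0+0+0+0+0+0+1+0+0+0+0+1+0+0+0+0+0+0+0+0+0+1+0+1+0+0+0+0+0 mod 2 = 0
  s[4] = (0000000000000001111111111111111)·(0111110010000101110110010100000) mod 2 = 0+0+0+0+0+0+0+0+0+0+0+0+0+0+0+1+1+1+0+1+1+0+0+1+0+1+0+0+0+0+0 mod 2 = 1
Syndrome = 10001
Column 17 of H equals this syndrome → error at bit 17 (1-indexed).
Flip bit 17: 0111110010000101110110010100000 → 0111110010000101010110010100000
Extract data bits at positions {3,5,6,7,9,10,11,12,13,14,15,17,18,19,20,21,22,23,24,25,26,27,28,29,30,31}: 11101000010010110010100000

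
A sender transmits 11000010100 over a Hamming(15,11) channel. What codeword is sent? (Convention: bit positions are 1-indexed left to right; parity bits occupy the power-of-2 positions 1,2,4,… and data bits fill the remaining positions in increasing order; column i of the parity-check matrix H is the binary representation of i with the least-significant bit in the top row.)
Codeword c = d · G (mod 2), d = 11000010100:
  c[0] = d·G[:,0] = (11000010100)·(11011010101) mod 2 = 1+1+0+0+0+0+1+0+1+0+0 mod 2 = 0
  c[1] = d·G[:,1] = (11000010100)·(10110110011) mod 2 = 1+0+0+0+0+0+1+0+0+0+0 mod 2 = 0
  c[2] = d·G[:,2] = (11000010100)·(10000000000) mod 2 = 1+0+0+0+0+0+0+0+0+0+0 mod 2 = 1
  c[3] = d·G[:,3] = (11000010100)·(01110001111) mod 2 = 0+1+0+0+0+0+0+0+1+0+0 mod 2 = 0
  c[4] = d·G[:,4] = (11000010100)·(01000000000) mod 2 = 0+1+0+0+0+0+0+0+0+0+0 mod 2 = 1
  c[5] = d·G[:,5] = (11000010100)·(00100000000) mod 2 = 0+0+0+0+0+0+0+0+0+0+0 mod 2 = 0
  c[6] = d·G[:,6] = (11000010100)·(00010000000) mod 2 = 0+0+0+0+0+0+0+0+0+0+0 mod 2 = 0
  c[7] = d·G[:,7] = (11000010100)·(00001111111) mod 2 = 0+0+0+0+0+0+1+0+1+0+0 mod 2 = 0
  c[8] = d·G[:,8] = (11000010100)·(00001000000) mod 2 = 0+0+0+0+0+0+0+0+0+0+0 mod 2 = 0
  c[9] = d·G[:,9] = (11000010100)·(00000100000) mod 2 = 0+0+0+0+0+0+0+0+0+0+0 mod 2 = 0
  c[10] = d·G[:,10] = (11000010100)·(00000010000) mod 2 = 0+0+0+0+0+0+1+0+0+0+0 mod 2 = 1
  c[11] = d·G[:,11] = (11000010100)·(00000001000) mod 2 = 0+0+0+0+0+0+0+0+0+0+0 mod 2 = 0
  c[12] = d·G[:,12] = (11000010100)·(00000000100) mod 2 = 0+0+0+0+0+0+0+0+1+0+0 mod 2 = 1
  c[13] = d·G[:,13] = (11000010100)·(00000000010) mod 2 = 0+0+0+0+0+0+0+0+0+0+0 mod 2 = 0
  c[14] = d·G[:,14] = (11000010100)·(00000000001) mod 2 = 0+0+0+0+0+0+0+0+0+0+0 mod 2 = 0
Codeword = 001010000010100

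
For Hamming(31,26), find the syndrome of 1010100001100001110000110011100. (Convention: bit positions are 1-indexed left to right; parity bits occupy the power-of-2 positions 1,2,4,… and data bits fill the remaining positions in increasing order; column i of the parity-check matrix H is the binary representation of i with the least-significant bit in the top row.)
Syndrome s = H · r^T (mod 2), r = 1010100001100001110000110011100:
  s[0] = (1010101010101010101010101010101)·(1010100001100001110000110011100) mod 2 = 1+0+1+0+1+0+0+0+0+0+1+0+0+0+0+0+1+0+0+0+0+0+1+0+0+0+1+0+1+0+0 mod 2 = 0
  s[1] = (0110011001100110011001100110011)·(1010100001100001110000110011100) mod 2 = 0+0+1+0+0+0+0+0+0+1+1+0+0+0+0+0+0+1+0+0+0+0+1+0+0+0+1+0+0+0+0 mod 2 = 0
  s[2] = (0001111000011110000111100001111)·(1010100001100001110000110011100) mod 2 = 0+0+0+0+1+0+0+0+0+0+0+0+0+0+0+0+0+0+0+0+0+0+1+0+0+0+0+1+1+0+0 mod 2 = 0
  s[3] = (0000000111111110000000011111111)·(1010100001100001110000110011100) mod 2 = 0+0+0+0+0+0+0+0+0+1+1+0+0+0+0+0+0+0+0+0+0+0+0+1+0+0+1+1+1+0+0 mod 2 = 0
  s[4] = (0000000000000001111111111111111)·(1010100001100001110000110011100) mod 2 = 0+0+0+0+0+0+0+0+0+0+0+0+0+0+0+1+1+1+0+0+0+0+1+1+0+0+1+1+1+0+0 mod 2 = 0
Syndrome = 00000
s = 0: no error detected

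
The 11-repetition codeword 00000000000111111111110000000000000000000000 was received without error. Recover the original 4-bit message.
Split into 11-bit blocks: 00000000000 11111111111 00000000000 00000000000
Data = 0100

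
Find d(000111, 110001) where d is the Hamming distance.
XOR = 110110, count of 1s = 4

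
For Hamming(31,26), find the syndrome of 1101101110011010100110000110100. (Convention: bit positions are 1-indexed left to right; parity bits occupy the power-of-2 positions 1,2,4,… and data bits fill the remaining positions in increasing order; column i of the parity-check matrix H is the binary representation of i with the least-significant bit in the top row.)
Syndrome s = H · r^T (mod 2), r = 1101101110011010100110000110100:
  s[0] = (1010101010101010101010101010101)·(1101101110011010100110000110100) mod 2 = 1+0+0+0+1+0+1+0+1+0+0+0+1+0+1+0+1+0+0+0+1+0+0+0+0+0+1+0+1+0+0 mod 2 = 0
  s[1] = (0110011001100110011001100110011)·(1101101110011010100110000110100) mod 2 = 0+1+0+0+0+0+1+0+0+0+0+0+0+0+1+0+0+0+0+0+0+0+0+0+0+1+1+0+0+0+0 mod 2 = 1
  s[2] = (0001111000011110000111100001111)·(1101101110011010100110000110100) mod 2 = 0+0+0+1+1+0+1+0+0+0+0+1+1+0+1+0+0+0+0+1+1+0+0+0+0+0+0+0+1+0+0 mod 2 = 1
  s[3] = (0000000111111110000000011111111)·(1101101110011010100110000110100) mod 2 = 0+0+0+0+0+0+0+1+1+0+0+1+1+0+1+0+0+0+0+0+0+0+0+0+0+1+1+0+1+0+0 mod 2 = 0
  s[4] = (0000000000000001111111111111111)·(1101101110011010100110000110100) mod 2 = 0+0+0+0+0+0+0+0+0+0+0+0+0+0+0+0+1+0+0+1+1+0+0+0+0+1+1+0+1+0+0 mod 2 = 0
Syndrome = 01100
Non-zero syndrome: error at position 6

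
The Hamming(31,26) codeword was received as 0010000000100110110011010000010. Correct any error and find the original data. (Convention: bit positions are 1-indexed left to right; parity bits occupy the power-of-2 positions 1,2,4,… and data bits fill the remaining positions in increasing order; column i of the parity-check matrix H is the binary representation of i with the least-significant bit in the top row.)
Syndrome s = H · r^T (mod 2), r = 0010000000100110110011010000010:
  s[0] = (1010101010101010101010101010101)·(0010000000100110110011010000010) mod 2 = 0+0+1+0+0+0+0+0+0+0+1+0+0+0+1+0+1+0+0+0+1+0+0+0+0+0+0+0+0+0+0 mod 2 = 1
  s[1] = (0110011001100110011001100110011)·(0010000000100110110011010000010) mod 2 = 0+0+1+0+0+0+0+0+0+0+1+0+0+1+1+0+0+1+0+0+0+1+0+0+0+0+0+0+0+1+0 mod 2 = 1
  s[2] = (0001111000011110000111100001111)·(0010000000100110110011010000010) mod 2 = 0+0+0+0+0+0+0+0+0+0+0+0+0+1+1+0+0+0+0+0+1+1+0+0+0+0+0+0+0+1+0 mod 2 = 1
  s[3] = (0000000111111110000000011111111)·(0010000000100110110011010000010) mod 2 = 0+0+0+0+0+0+0+0+0+0+1+0+0+1+1+0+0+0+0+0+0+0+0+1+0+0+0+0+0+1+0 mod 2 = 1
  s[4] = (0000000000000001111111111111111)·(0010000000100110110011010000010) mod 2 = 0+0+0+0+0+0+0+0+0+0+0+0+0+0+0+0+1+1+0+0+1+1+0+1+0+0+0+0+0+1+0 mod 2 = 0
Syndrome = 11110
Column 15 of H equals this syndrome → error at bit 15 (1-indexed).
Flip bit 15: 0010000000100110110011010000010 → 0010000000100100110011010000010
Extract data bits at positions {3,5,6,7,9,10,11,12,13,14,15,17,18,19,20,21,22,23,24,25,26,27,28,29,30,31}: 10000010010110011010000010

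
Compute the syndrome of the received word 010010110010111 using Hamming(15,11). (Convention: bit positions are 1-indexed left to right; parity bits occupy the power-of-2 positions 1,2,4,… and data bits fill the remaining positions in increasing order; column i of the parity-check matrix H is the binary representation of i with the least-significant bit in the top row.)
Syndrome s = H · r^T (mod 2), r = 010010110010111:
  s[0] = (101010101010101)·(010010110010111) mod 2 = 0+0+0+0+1+0+1+0+0+0+1+0+1+0+1 mod 2 = 1
  s[1] = (011001100110011)·(010010110010111) mod 2 = 0+1+0+0+0+0+1+0+0+0+1+0+0+1+1 mod 2 = 1
  s[2] = (000111100001111)·(010010110010111) mod 2 = 0+0+0+0+1+0+1+0+0+0+0+0+1+1+1 mod 2 = 1
  s[3] = (000000011111111)·(010010110010111) mod 2 = 0+0+0+0+0+0+0+1+0+0+1+0+1+1+1 mod 2 = 1
Syndrome = 1111
Non-zero syndrome: error at position 15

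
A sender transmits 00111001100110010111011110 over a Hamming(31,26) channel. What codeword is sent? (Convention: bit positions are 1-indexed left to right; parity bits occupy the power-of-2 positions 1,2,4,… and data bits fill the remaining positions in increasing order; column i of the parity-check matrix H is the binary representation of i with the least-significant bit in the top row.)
Codeword c = d · G (mod 2), d = 00111001100110010111011110:
  c[0] = d·G[:,0] = (00111001100110010111011110)·(11011010101101010101010101) mod 2 = 0+0+0+1+1+0+0+0+1+0+0+1+0+0+0+1+0+1+0+1+0+1+0+1+0+0 mod 2 = 1
  c[1] = d·G[:,1] = (00111001100110010111011110)·(10110110011011001100110011) mod 2 = 0+0+1+1+0+0+0+0+0+0+0+0+1+0+0+0+0+1+0+0+0+1+0+0+1+0 mod 2 = 0
  c[2] = d·G[:,2] = (00111001100110010111011110)·(10000000000000000000000000) mod 2 = 0+0+0+0+0+0+0+0+0+0+0+0+0+0+0+0+0+0+0+0+0+0+0+0+0+0 mod 2 = 0
  c[3] = d·G[:,3] = (00111001100110010111011110)·(01110001111000111100001111) mod 2 = 0+0+1+1+0+0+0+1+1+0+0+0+0+0+0+1+0+1+0+0+0+0+1+1+1+0 mod 2 = 1
  c[4] = d·G[:,4] = (00111001100110010111011110)·(01000000000000000000000000) mod 2 = 0+0+0+0+0+0+0+0+0+0+0+0+0+0+0+0+0+0+0+0+0+0+0+0+0+0 mod 2 = 0
  c[5] = d·G[:,5] = (00111001100110010111011110)·(00100000000000000000000000) mod 2 = 0+0+1+0+0+0+0+0+0+0+0+0+0+0+0+0+0+0+0+0+0+0+0+0+0+0 mod 2 = 1
  c[6] = d·G[:,6] = (00111001100110010111011110)·(00010000000000000000000000) mod 2 = 0+0+0+1+0+0+0+0+0+0+0+0+0+0+0+0+0+0+0+0+0+0+0+0+0+0 mod 2 = 1
  c[7] = d·G[:,7] = (00111001100110010111011110)·(00001111111000000011111111) mod 2 = 0+0+0+0+1+0+0+1+1+0+0+0+0+0+0+0+0+0+1+1+0+1+1+1+1+0 mod 2 = 1
  c[8] = d·G[:,8] = (00111001100110010111011110)·(00001000000000000000000000) mod 2 = 0+0+0+0+1+0+0+0+0+0+0+0+0+0+0+0+0+0+0+0+0+0+0+0+0+0 mod 2 = 1
  c[9] = d·G[:,9] = (00111001100110010111011110)·(00000100000000000000000000) mod 2 = 0+0+0+0+0+0+0+0+0+0+0+0+0+0+0+0+0+0+0+0+0+0+0+0+0+0 mod 2 = 0
  c[10] = d·G[:,10] = (00111001100110010111011110)·(00000010000000000000000000) mod 2 = 0+0+0+0+0+0+0+0+0+0+0+0+0+0+0+0+0+0+0+0+0+0+0+0+0+0 mod 2 = 0
  c[11] = d·G[:,11] = (00111001100110010111011110)·(00000001000000000000000000) mod 2 = 0+0+0+0+0+0+0+1+0+0+0+0+0+0+0+0+0+0+0+0+0+0+0+0+0+0 mod 2 = 1
  c[12] = d·G[:,12] = (00111001100110010111011110)·(00000000100000000000000000) mod 2 = 0+0+0+0+0+0+0+0+1+0+0+0+0+0+0+0+0+0+0+0+0+0+0+0+0+0 mod 2 = 1
  c[13] = d·G[:,13] = (00111001100110010111011110)·(00000000010000000000000000) mod 2 = 0+0+0+0+0+0+0+0+0+0+0+0+0+0+0+0+0+0+0+0+0+0+0+0+0+0 mod 2 = 0
  c[14] = d·G[:,14] = (00111001100110010111011110)·(00000000001000000000000000) mod 2 = 0+0+0+0+0+0+0+0+0+0+0+0+0+0+0+0+0+0+0+0+0+0+0+0+0+0 mod 2 = 0
  c[15] = d·G[:,15] = (00111001100110010111011110)·(00000000000111111111111111) mod 2 = 0+0+0+0+0+0+0+0+0+0+0+1+1+0+0+1+0+1+1+1+0+1+1+1+1+0 mod 2 = 0
  c[16] = d·G[:,16] = (00111001100110010111011110)·(00000000000100000000000000) mod 2 = 0+0+0+0+0+0+0+0+0+0+0+1+0+0+0+0+0+0+0+0+0+0+0+0+0+0 mod 2 = 1
  c[17] = d·G[:,17] = (00111001100110010111011110)·(00000000000010000000000000) mod 2 = 0+0+0+0+0+0+0+0+0+0+0+0+1+0+0+0+0+0+0+0+0+0+0+0+0+0 mod 2 = 1
  c[18] = d·G[:,18] = (00111001100110010111011110)·(00000000000001000000000000) mod 2 = 0+0+0+0+0+0+0+0+0+0+0+0+0+0+0+0+0+0+0+0+0+0+0+0+0+0 mod 2 = 0
  c[19] = d·G[:,19] = (00111001100110010111011110)·(00000000000000100000000000) mod 2 = 0+0+0+0+0+0+0+0+0+0+0+0+0+0+0+0+0+0+0+0+0+0+0+0+0+0 mod 2 = 0
  c[20] = d·G[:,20] = (00111001100110010111011110)·(00000000000000010000000000) mod 2 = 0+0+0+0+0+0+0+0+0+0+0+0+0+0+0+1+0+0+0+0+0+0+0+0+0+0 mod 2 = 1
  c[21] = d·G[:,21] = (00111001100110010111011110)·(00000000000000001000000000) mod 2 = 0+0+0+0+0+0+0+0+0+0+0+0+0+0+0+0+0+0+0+0+0+0+0+0+0+0 mod 2 = 0
  c[22] = d·G[:,22] = (00111001100110010111011110)·(00000000000000000100000000) mod 2 = 0+0+0+0+0+0+0+0+0+0+0+0+0+0+0+0+0+1+0+0+0+0+0+0+0+0 mod 2 = 1
  c[23] = d·G[:,23] = (00111001100110010111011110)·(00000000000000000010000000) mod 2 = 0+0+0+0+0+0+0+0+0+0+0+0+0+0+0+0+0+0+1+0+0+0+0+0+0+0 mod 2 = 1
  c[24] = d·G[:,24] = (00111001100110010111011110)·(00000000000000000001000000) mod 2 = 0+0+0+0+0+0+0+0+0+0+0+0+0+0+0+0+0+0+0+1+0+0+0+0+0+0 mod 2 = 1
  c[25] = d·G[:,25] = (00111001100110010111011110)·(00000000000000000000100000) mod 2 = 0+0+0+0+0+0+0+0+0+0+0+0+0+0+0+0+0+0+0+0+0+0+0+0+0+0 mod 2 = 0
  c[26] = d·G[:,26] = (00111001100110010111011110)·(00000000000000000000010000) mod 2 = 0+0+0+0+0+0+0+0+0+0+0+0+0+0+0+0+0+0+0+0+0+1+0+0+0+0 mod 2 = 1
  c[27] = d·G[:,27] = (00111001100110010111011110)·(00000000000000000000001000) mod 2 = 0+0+0+0+0+0+0+0+0+0+0+0+0+0+0+0+0+0+0+0+0+0+1+0+0+0 mod 2 = 1
  c[28] = d·G[:,28] = (00111001100110010111011110)·(00000000000000000000000100) mod 2 = 0+0+0+0+0+0+0+0+0+0+0+0+0+0+0+0+0+0+0+0+0+0+0+1+0+0 mod 2 = 1
  c[29] = d·G[:,29] = (00111001100110010111011110)·(00000000000000000000000010) mod 2 = 0+0+0+0+0+0+0+0+0+0+0+0+0+0+0+0+0+0+0+0+0+0+0+0+1+0 mod 2 = 1
  c[30] = d·G[:,30] = (00111001100110010111011110)·(00000000000000000000000001) mod 2 = 0+0+0+0+0+0+0+0+0+0+0+0+0+0+0+0+0+0+0+0+0+0+0+0+0+0 mod 2 = 0
Codeword = 1001011110011000110010111011110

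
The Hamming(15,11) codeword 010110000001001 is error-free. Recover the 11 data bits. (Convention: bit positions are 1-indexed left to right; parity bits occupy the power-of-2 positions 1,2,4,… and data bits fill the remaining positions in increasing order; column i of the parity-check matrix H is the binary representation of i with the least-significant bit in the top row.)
Parity bits occupy power-of-2 positions; data bits are at positions {3,5,6,7,9,10,11,12,13,14,15} (1-indexed).
Extract: c[3]=0 c[5]=1 c[6]=0 c[7]=0 c[9]=0 c[10]=0 c[11]=0 c[12]=1 c[13]=0 c[14]=0 c[15]=1
Data = 01000001001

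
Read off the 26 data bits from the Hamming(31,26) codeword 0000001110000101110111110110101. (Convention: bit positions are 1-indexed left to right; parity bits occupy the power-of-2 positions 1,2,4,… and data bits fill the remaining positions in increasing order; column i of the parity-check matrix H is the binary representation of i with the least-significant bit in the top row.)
Parity bits occupy power-of-2 positions; data bits are at positions {3,5,6,7,9,10,11,12,13,14,15,17,18,19,20,21,22,23,24,25,26,27,28,29,30,31} (1-indexed).
Extract: c[3]=0 c[5]=0 c[6]=0 c[7]=1 c[9]=1 c[10]=0 c[11]=0 c[12]=0 c[13]=0 c[14]=1 c[15]=0 c[17]=1 c[18]=1 c[19]=0 c[20]=1 c[21]=1 c[22]=1 c[23]=1 c[24]=1 c[25]=0 c[26]=1 c[27]=1 c[28]=0 c[29]=1 c[30]=0 c[31]=1
Data = 00011000010110111110110101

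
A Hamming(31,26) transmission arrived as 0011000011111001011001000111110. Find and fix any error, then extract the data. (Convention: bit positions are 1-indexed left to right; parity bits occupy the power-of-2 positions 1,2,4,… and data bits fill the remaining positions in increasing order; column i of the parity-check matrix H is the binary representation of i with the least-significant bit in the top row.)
Syndrome s = H · r^T (mod 2), r = 0011000011111001011001000111110:
  s[0] = (1010101010101010101010101010101)·(0011000011111001011001000111110) mod 2 = 0+0+1+0+0+0+0+0+1+0+1+0+1+0+0+0+0+0+1+0+0+0+0+0+0+0+1+0+1+0+0 mod 2 = 1
  s[1] = (0110011001100110011001100110011)·(0011000011111001011001000111110) mod 2 = 0+0+1+0+0+0+0+0+0+1+1+0+0+0+0+0+0+1+1+0+0+1+0+0+0+1+1+0+0+1+0 mod 2 = 1
  s[2] = (0001111000011110000111100001111)·(0011000011111001011001000111110) mod 2 = 0+0+0+1+0+0+0+0+0+0+0+1+1+0+0+0+0+0+0+0+0+1+0+0+0+0+0+1+1+1+0 mod 2 = 1
  s[3] = (0000000111111110000000011111111)·(0011000011111001011001000111110) mod 2 = 0+0+0+0+0+0+0+0+1+1+1+1+1+0+0+0+0+0+0+0+0+0+0+0+0+1+1+1+1+1+0 mod 2 = 0
  s[4] = (0000000000000001111111111111111)·(0011000011111001011001000111110) mod 2 = 0+0+0+0+0+0+0+0+0+0+0+0+0+0+0+1+0+1+1+0+0+1+0+0+0+1+1+1+1+1+0 mod 2 = 1
Syndrome = 11101
Column 23 of H equals this syndrome → error at bit 23 (1-indexed).
Flip bit 23: 0011000011111001011001000111110 → 0011000011111001011001100111110
Extract data bits at positions {3,5,6,7,9,10,11,12,13,14,15,17,18,19,20,21,22,23,24,25,26,27,28,29,30,31}: 10001111100011001100111110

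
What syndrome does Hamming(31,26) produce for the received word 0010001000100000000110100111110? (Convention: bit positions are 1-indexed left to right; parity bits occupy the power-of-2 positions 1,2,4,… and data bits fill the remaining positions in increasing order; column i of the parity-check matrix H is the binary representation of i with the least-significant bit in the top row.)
Syndrome s = H · r^T (mod 2), r = 0010001000100000000110100111110:
  s[0] = (1010101010101010101010101010101)·(0010001000100000000110100111110) mod 2 = 0+0+1+0+0+0+1+0+0+0+1+0+0+0+0+0+0+0+0+0+1+0+1+0+0+0+1+0+1+0+0 mod 2 = 1
  s[1] = (0110011001100110011001100110011)·(0010001000100000000110100111110) mod 2 = 0+0+1+0+0+0+1+0+0+0+1+0+0+0+0+0+0+0+0+0+0+0+1+0+0+1+1+0+0+1+0 mod 2 = 1
  s[2] = (0001111000011110000111100001111)·(0010001000100000000110100111110) mod 2 = 0+0+0+0+0+0+1+0+0+0+0+0+0+0+0+0+0+0+0+1+1+0+1+0+0+0+0+1+1+1+0 mod 2 = 1
  s[3] = (0000000111111110000000011111111)·(0010001000100000000110100111110) mod 2 = 0+0+0+0+0+0+0+0+0+0+1+0+0+0+0+0+0+0+0+0+0+0+0+0+0+1+1+1+1+1+0 mod 2 = 0
  s[4] = (0000000000000001111111111111111)·(0010001000100000000110100111110) mod 2 = 0+0+0+0+0+0+0+0+0+0+0+0+0+0+0+0+0+0+0+1+1+0+1+0+0+1+1+1+1+1+0 mod 2 = 0
Syndrome = 11100
Non-zero syndrome: error at position 7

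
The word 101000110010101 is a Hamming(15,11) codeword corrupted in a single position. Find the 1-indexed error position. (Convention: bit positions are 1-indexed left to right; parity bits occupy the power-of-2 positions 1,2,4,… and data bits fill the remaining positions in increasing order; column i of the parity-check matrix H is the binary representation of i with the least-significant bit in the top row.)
Syndrome s = H · r^T (mod 2), r = 101000110010101:
  s[0] = (101010101010101)·(101000110010101) mod 2 = 1+0+1+0+0+0+1+0+0+0+1+0+1+0+1 mod 2 = 0
  s[1] = (011001100110011)·(101000110010101) mod 2 = 0+0+1+0+0+0+1+0+0+0+1+0+0+0+1 mod 2 = 0
  s[2] = (000111100001111)·(101000110010101) mod 2 = 0+0+0+0+0+0+1+0+0+0+0+0+1+0+1 mod 2 = 1
  s[3] = (000000011111111)·(101000110010101) mod 2 = 0+0+0+0+0+0+0+1+0+0+1+0+1+0+1 mod 2 = 0
Syndrome = 0010
Column i of H is the binary representation of i, so the syndrome is the binary index of the flipped bit.
Read s = 0010 with s[0] as LSB: 0·2^0 + 0·2^1 + 1·2^2 + 0·2^3 = 4.
Error is at bit position 4.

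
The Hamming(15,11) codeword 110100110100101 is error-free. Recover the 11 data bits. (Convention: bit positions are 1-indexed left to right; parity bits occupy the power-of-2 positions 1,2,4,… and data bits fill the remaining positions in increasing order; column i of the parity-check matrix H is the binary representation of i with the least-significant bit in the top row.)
Parity bits occupy power-of-2 positions; data bits are at positions {3,5,6,7,9,10,11,12,13,14,15} (1-indexed).
Extract: c[3]=0 c[5]=0 c[6]=0 c[7]=1 c[9]=0 c[10]=1 c[11]=0 c[12]=0 c[13]=1 c[14]=0 c[15]=1
Data = 00010100101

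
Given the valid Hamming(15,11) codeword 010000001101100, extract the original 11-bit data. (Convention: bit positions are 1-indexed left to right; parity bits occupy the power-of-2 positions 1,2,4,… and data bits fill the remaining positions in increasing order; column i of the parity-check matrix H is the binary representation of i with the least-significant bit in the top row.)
Parity bits occupy power-of-2 positions; data bits are at positions {3,5,6,7,9,10,11,12,13,14,15} (1-indexed).
Extract: c[3]=0 c[5]=0 c[6]=0 c[7]=0 c[9]=1 c[10]=1 c[11]=0 c[12]=1 c[13]=1 c[14]=0 c[15]=0
Data = 00001101100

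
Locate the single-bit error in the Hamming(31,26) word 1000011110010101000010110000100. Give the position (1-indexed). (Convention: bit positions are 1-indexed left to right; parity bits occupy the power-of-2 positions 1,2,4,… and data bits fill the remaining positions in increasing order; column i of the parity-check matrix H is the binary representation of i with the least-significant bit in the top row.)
Syndrome s = H · r^T (mod 2), r = 1000011110010101000010110000100:
  s[0] = (1010101010101010101010101010101)·(1000011110010101000010110000100) mod 2 = 1+0+0+0+0+0+1+0+1+0+0+0+0+0+0+0+0+0+0+0+1+0+1+0+0+0+0+0+1+0+0 mod 2 = 0
  s[1] = (0110011001100110011001100110011)·(1000011110010101000010110000100) mod 2 = 0+0+0+0+0+1+1+0+0+0+0+0+0+1+0+0+0+0+0+0+0+0+1+0+0+0+0+0+0+0+0 mod 2 = 0
  s[2] = (0001111000011110000111100001111)·(1000011110010101000010110000100) mod 2 = 0+0+0+0+0+1+1+0+0+0+0+1+0+1+0+0+0+0+0+0+1+0+1+0+0+0+0+0+1+0+0 mod 2 = 1
  s[3] = (0000000111111110000000011111111)·(1000011110010101000010110000100) mod 2 = 0+0+0+0+0+0+0+1+1+0+0+1+0+1+0+0+0+0+0+0+0+0+0+1+0+0+0+0+1+0+0 mod 2 = 0
  s[4] = (0000000000000001111111111111111)·(1000011110010101000010110000100) mod 2 = 0+0+0+0+0+0+0+0+0+0+0+0+0+0+0+1+0+0+0+0+1+0+1+1+0+0+0+0+1+0+0 mod 2 = 1
Syndrome = 00101
Column i of H is the binary representation of i, so the syndrome is the binary index of the flipped bit.
Read s = 00101 with s[0] as LSB: 0·2^0 + 0·2^1 + 1·2^2 + 0·2^3 + 1·2^4 = 20.
Error is at bit position 20.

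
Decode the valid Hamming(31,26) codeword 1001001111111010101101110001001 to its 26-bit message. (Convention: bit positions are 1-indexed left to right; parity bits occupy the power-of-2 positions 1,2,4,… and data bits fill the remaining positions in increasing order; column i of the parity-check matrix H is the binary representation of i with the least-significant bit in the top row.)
Parity bits occupy power-of-2 positions; data bits are at positions {3,5,6,7,9,10,11,12,13,14,15,17,18,19,20,21,22,23,24,25,26,27,28,29,30,31} (1-indexed).
Extract: c[3]=0 c[5]=0 c[6]=0 c[7]=1 c[9]=1 c[10]=1 c[11]=1 c[12]=1 c[13]=1 c[14]=0 c[15]=1 c[17]=1 c[18]=0 c[19]=1 c[20]=1 c[21]=0 c[22]=1 c[23]=1 c[24]=1 c[25]=0 c[26]=0 c[27]=0 c[28]=1 c[29]=0 c[30]=0 c[31]=1
Data = 00011111101101101110001001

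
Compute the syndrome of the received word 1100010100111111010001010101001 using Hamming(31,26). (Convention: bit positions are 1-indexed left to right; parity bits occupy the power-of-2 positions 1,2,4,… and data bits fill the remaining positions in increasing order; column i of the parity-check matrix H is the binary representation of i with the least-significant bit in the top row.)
Syndrome s = H · r^T (mod 2), r = 1100010100111111010001010101001:
  s[0] = (1010101010101010101010101010101)·(1100010100111111010001010101001) mod 2 = 1+0+0+0+0+0+0+0+0+0+1+0+1+0+1+0+0+0+0+0+0+0+0+0+0+0+0+0+0+0+1 mod 2 = 1
  s[1] = (0110011001100110011001100110011)·(1100010100111111010001010101001) mod 2 = 0+1+0+0+0+1+0+0+0+0+1+0+0+1+1+0+0+1+0+0+0+1+0+0+0+1+0+0+0+0+1 mod 2 = 1
  s[2] = (0001111000011110000111100001111)·(1100010100111111010001010101001) mod 2 = 0+0+0+0+0+1+0+0+0+0+0+1+1+1+1+0+0+0+0+0+0+1+0+0+0+0+0+1+0+0+1 mod 2 = 0
  s[3] = (0000000111111110000000011111111)·(1100010100111111010001010101001) mod 2 = 0+0+0+0+0+0+0+1+0+0+1+1+1+1+1+0+0+0+0+0+0+0+0+1+0+1+0+1+0+0+1 mod 2 = 0
  s[4] = (0000000000000001111111111111111)·(1100010100111111010001010101001) mod 2 = 0+0+0+0+0+0+0+0+0+0+0+0+0+0+0+1+0+1+0+0+0+1+0+1+0+1+0+1+0+0+1 mod 2 = 1
Syndrome = 11001
Non-zero syndrome: error at position 19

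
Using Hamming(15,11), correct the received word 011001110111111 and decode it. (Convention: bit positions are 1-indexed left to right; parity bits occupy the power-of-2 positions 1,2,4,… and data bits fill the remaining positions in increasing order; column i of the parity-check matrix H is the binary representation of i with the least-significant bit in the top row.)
Syndrome s = H · r^T (mod 2), r = 011001110111111:
  s[0] = (101010101010101)·(011001110111111) mod 2 = 0+0+1+0+0+0+1+0+0+0+1+0+1+0+1 mod 2 = 1
  s[1] = (011001100110011)·(011001110111111) mod 2 = 0+1+1+0+0+1+1+0+0+1+1+0+0+1+1 mod 2 = 0
  s[2] = (000111100001111)·(011001110111111) mod 2 = 0+0+0+0+0+1+1+0+0+0+0+1+1+1+1 mod 2 = 0
  s[3] = (000000011111111)·(011001110111111) mod 2 = 0+0+0+0+0+0+0+1+0+1+1+1+1+1+1 mod 2 = 1
Syndrome = 1001
Column 9 of H equals this syndrome → error at bit 9 (1-indexed).
Flip bit 9: 011001110111111 → 011001111111111
Extract data bits at positions {3,5,6,7,9,10,11,12,13,14,15}: 10111111111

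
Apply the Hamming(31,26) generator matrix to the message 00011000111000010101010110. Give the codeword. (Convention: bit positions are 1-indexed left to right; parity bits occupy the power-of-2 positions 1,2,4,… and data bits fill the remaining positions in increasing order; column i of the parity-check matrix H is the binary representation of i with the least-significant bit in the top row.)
Codeword c = d · G (mod 2), d = 00011000111000010101010110:
  c[0] = d·G[:,0] = (00011000111000010101010110)·(11011010101101010101010101) mod 2 = 0+0+0+1+1+0+0+0+1+0+1+0+0+0+0+1+0+1+0+1+0+1+0+1+0+0 mod 2 = 1
  c[1] = d·G[:,1] = (00011000111000010101010110)·(10110110011011001100110011) mod 2 = 0+0+0+1+0+0+0+0+0+1+1+0+0+0+0+0+0+1+0+0+0+1+0+0+1+0 mod 2 = 0
  c[2] = d·G[:,2] = (00011000111000010101010110)·(10000000000000000000000000) mod 2 = 0+0+0+0+0+0+0+0+0+0+0+0+0+0+0+0+0+0+0+0+0+0+0+0+0+0 mod 2 = 0
  c[3] = d·G[:,3] = (00011000111000010101010110)·(01110001111000111100001111) mod 2 = 0+0+0+1+0+0+0+0+1+1+1+0+0+0+0+1+0+1+0+0+0+0+0+1+1+0 mod 2 = 0
  c[4] = d·G[:,4] = (00011000111000010101010110)·(01000000000000000000000000) mod 2 = 0+0+0+0+0+0+0+0+0+0+0+0+0+0+0+0+0+0+0+0+0+0+0+0+0+0 mod 2 = 0
  c[5] = d·G[:,5] = (00011000111000010101010110)·(00100000000000000000000000) mod 2 = 0+0+0+0+0+0+0+0+0+0+0+0+0+0+0+0+0+0+0+0+0+0+0+0+0+0 mod 2 = 0
  c[6] = d·G[:,6] = (00011000111000010101010110)·(00010000000000000000000000) mod 2 = 0+0+0+1+0+0+0+0+0+0+0+0+0+0+0+0+0+0+0+0+0+0+0+0+0+0 mod 2 = 1
  c[7] = d·G[:,7] = (00011000111000010101010110)·(00001111111000000011111111) mod 2 = 0+0+0+0+1+0+0+0+1+1+1+0+0+0+0+0+0+0+0+1+0+1+0+1+1+0 mod 2 = 0
  c[8] = d·G[:,8] = (00011000111000010101010110)·(00001000000000000000000000) mod 2 = 0+0+0+0+1+0+0+0+0+0+0+0+0+0+0+0+0+0+0+0+0+0+0+0+0+0 mod 2 = 1
  c[9] = d·G[:,9] = (00011000111000010101010110)·(00000100000000000000000000) mod 2 = 0+0+0+0+0+0+0+0+0+0+0+0+0+0+0+0+0+0+0+0+0+0+0+0+0+0 mod 2 = 0
  c[10] = d·G[:,10] = (00011000111000010101010110)·(00000010000000000000000000) mod 2 = 0+0+0+0+0+0+0+0+0+0+0+0+0+0+0+0+0+0+0+0+0+0+0+0+0+0 mod 2 = 0
  c[11] = d·G[:,11] = (00011000111000010101010110)·(00000001000000000000000000) mod 2 = 0+0+0+0+0+0+0+0+0+0+0+0+0+0+0+0+0+0+0+0+0+0+0+0+0+0 mod 2 = 0
  c[12] = d·G[:,12] = (00011000111000010101010110)·(00000000100000000000000000) mod 2 = 0+0+0+0+0+0+0+0+1+0+0+0+0+0+0+0+0+0+0+0+0+0+0+0+0+0 mod 2 = 1
  c[13] = d·G[:,13] = (00011000111000010101010110)·(00000000010000000000000000) mod 2 = 0+0+0+0+0+0+0+0+0+1+0+0+0+0+0+0+0+0+0+0+0+0+0+0+0+0 mod 2 = 1
  c[14] = d·G[:,14] = (00011000111000010101010110)·(00000000001000000000000000) mod 2 = 0+0+0+0+0+0+0+0+0+0+1+0+0+0+0+0+0+0+0+0+0+0+0+0+0+0 mod 2 = 1
  c[15] = d·G[:,15] = (00011000111000010101010110)·(00000000000111111111111111) mod 2 = 0+0+0+0+0+0+0+0+0+0+0+0+0+0+0+1+0+1+0+1+0+1+0+1+1+0 mod 2 = 0
  c[16] = d·G[:,16] = (00011000111000010101010110)·(00000000000100000000000000) mod 2 = 0+0+0+0+0+0+0+0+0+0+0+0+0+0+0+0+0+0+0+0+0+0+0+0+0+0 mod 2 = 0
  c[17] = d·G[:,17] = (00011000111000010101010110)·(00000000000010000000000000) mod 2 = 0+0+0+0+0+0+0+0+0+0+0+0+0+0+0+0+0+0+0+0+0+0+0+0+0+0 mod 2 = 0
  c[18] = d·G[:,18] = (00011000111000010101010110)·(00000000000001000000000000) mod 2 = 0+0+0+0+0+0+0+0+0+0+0+0+0+0+0+0+0+0+0+0+0+0+0+0+0+0 mod 2 = 0
  c[19] = d·G[:,19] = (00011000111000010101010110)·(00000000000000100000000000) mod 2 = 0+0+0+0+0+0+0+0+0+0+0+0+0+0+0+0+0+0+0+0+0+0+0+0+0+0 mod 2 = 0
  c[20] = d·G[:,20] = (00011000111000010101010110)·(00000000000000010000000000) mod 2 = 0+0+0+0+0+0+0+0+0+0+0+0+0+0+0+1+0+0+0+0+0+0+0+0+0+0 mod 2 = 1
  c[21] = d·G[:,21] = (00011000111000010101010110)·(00000000000000001000000000) mod 2 = 0+0+0+0+0+0+0+0+0+0+0+0+0+0+0+0+0+0+0+0+0+0+0+0+0+0 mod 2 = 0
  c[22] = d·G[:,22] = (00011000111000010101010110)·(00000000000000000100000000) mod 2 = 0+0+0+0+0+0+0+0+0+0+0+0+0+0+0+0+0+1+0+0+0+0+0+0+0+0 mod 2 = 1
  c[23] = d·G[:,23] = (00011000111000010101010110)·(00000000000000000010000000) mod 2 = 0+0+0+0+0+0+0+0+0+0+0+0+0+0+0+0+0+0+0+0+0+0+0+0+0+0 mod 2 = 0
  c[24] = d·G[:,24] = (00011000111000010101010110)·(00000000000000000001000000) mod 2 = 0+0+0+0+0+0+0+0+0+0+0+0+0+0+0+0+0+0+0+1+0+0+0+0+0+0 mod 2 = 1
  c[25] = d·G[:,25] = (00011000111000010101010110)·(00000000000000000000100000) mod 2 = 0+0+0+0+0+0+0+0+0+0+0+0+0+0+0+0+0+0+0+0+0+0+0+0+0+0 mod 2 = 0
  c[26] = d·G[:,26] = (00011000111000010101010110)·(00000000000000000000010000) mod 2 = 0+0+0+0+0+0+0+0+0+0+0+0+0+0+0+0+0+0+0+0+0+1+0+0+0+0 mod 2 = 1
  c[27] = d·G[:,27] = (00011000111000010101010110)·(00000000000000000000001000) mod 2 = 0+0+0+0+0+0+0+0+0+0+0+0+0+0+0+0+0+0+0+0+0+0+0+0+0+0 mod 2 = 0
  c[28] = d·G[:,28] = (00011000111000010101010110)·(00000000000000000000000100) mod 2 = 0+0+0+0+0+0+0+0+0+0+0+0+0+0+0+0+0+0+0+0+0+0+0+1+0+0 mod 2 = 1
  c[29] = d·G[:,29] = (00011000111000010101010110)·(00000000000000000000000010) mod 2 = 0+0+0+0+0+0+0+0+0+0+0+0+0+0+0+0+0+0+0+0+0+0+0+0+1+0 mod 2 = 1
  c[30] = d·G[:,30] = (00011000111000010101010110)·(00000000000000000000000001) mod 2 = 0+0+0+0+0+0+0+0+0+0+0+0+0+0+0+0+0+0+0+0+0+0+0+0+0+0 mod 2 = 0
Codeword = 1000001010001110000010101010110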